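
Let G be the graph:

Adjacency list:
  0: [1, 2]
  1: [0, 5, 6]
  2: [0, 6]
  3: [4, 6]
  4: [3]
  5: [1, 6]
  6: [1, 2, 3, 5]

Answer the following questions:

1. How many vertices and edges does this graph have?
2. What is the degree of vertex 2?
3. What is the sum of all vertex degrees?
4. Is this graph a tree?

Count: 7 vertices, 8 edges.
Vertex 2 has neighbors [0, 6], degree = 2.
Handshaking lemma: 2 * 8 = 16.
A tree on 7 vertices has 6 edges. This graph has 8 edges (2 extra). Not a tree.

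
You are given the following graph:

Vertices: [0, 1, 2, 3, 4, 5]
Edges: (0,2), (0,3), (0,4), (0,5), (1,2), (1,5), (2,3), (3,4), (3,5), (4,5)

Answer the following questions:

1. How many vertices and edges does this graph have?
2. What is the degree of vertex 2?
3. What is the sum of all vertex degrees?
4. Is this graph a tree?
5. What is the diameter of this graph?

Count: 6 vertices, 10 edges.
Vertex 2 has neighbors [0, 1, 3], degree = 3.
Handshaking lemma: 2 * 10 = 20.
A tree on 6 vertices has 5 edges. This graph has 10 edges (5 extra). Not a tree.
Diameter (longest shortest path) = 2.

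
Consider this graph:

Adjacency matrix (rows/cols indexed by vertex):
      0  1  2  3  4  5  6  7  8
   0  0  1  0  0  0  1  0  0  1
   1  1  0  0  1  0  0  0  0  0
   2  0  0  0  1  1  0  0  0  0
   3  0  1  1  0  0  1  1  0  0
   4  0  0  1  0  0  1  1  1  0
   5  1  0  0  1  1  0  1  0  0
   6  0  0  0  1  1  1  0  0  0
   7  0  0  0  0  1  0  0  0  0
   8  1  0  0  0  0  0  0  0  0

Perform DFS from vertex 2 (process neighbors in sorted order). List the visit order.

DFS from vertex 2 (neighbors processed in ascending order):
Visit order: 2, 3, 1, 0, 5, 4, 6, 7, 8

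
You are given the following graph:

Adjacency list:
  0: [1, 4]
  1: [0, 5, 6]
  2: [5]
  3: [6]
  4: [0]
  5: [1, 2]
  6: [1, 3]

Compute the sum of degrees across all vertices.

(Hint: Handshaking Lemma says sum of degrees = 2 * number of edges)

Count edges: 6 edges.
By Handshaking Lemma: sum of degrees = 2 * 6 = 12.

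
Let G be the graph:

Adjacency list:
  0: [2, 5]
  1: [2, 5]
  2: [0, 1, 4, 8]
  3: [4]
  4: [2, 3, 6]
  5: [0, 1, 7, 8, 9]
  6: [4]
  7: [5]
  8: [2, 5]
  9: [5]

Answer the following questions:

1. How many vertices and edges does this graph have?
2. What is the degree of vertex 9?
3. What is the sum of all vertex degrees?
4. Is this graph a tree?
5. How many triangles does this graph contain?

Count: 10 vertices, 11 edges.
Vertex 9 has neighbors [5], degree = 1.
Handshaking lemma: 2 * 11 = 22.
A tree on 10 vertices has 9 edges. This graph has 11 edges (2 extra). Not a tree.
Number of triangles = 0.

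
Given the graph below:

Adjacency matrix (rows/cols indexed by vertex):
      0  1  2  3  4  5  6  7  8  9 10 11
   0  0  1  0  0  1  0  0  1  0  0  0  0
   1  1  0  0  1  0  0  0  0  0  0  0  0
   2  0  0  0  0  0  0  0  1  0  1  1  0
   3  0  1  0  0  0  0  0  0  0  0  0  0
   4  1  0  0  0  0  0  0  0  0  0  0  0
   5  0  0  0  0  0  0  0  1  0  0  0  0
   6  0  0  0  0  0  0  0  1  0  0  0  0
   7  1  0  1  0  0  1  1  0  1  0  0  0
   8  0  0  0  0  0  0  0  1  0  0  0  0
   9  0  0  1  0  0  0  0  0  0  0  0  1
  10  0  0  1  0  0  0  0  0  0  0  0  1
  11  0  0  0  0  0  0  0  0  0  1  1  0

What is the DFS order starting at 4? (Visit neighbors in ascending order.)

DFS from vertex 4 (neighbors processed in ascending order):
Visit order: 4, 0, 1, 3, 7, 2, 9, 11, 10, 5, 6, 8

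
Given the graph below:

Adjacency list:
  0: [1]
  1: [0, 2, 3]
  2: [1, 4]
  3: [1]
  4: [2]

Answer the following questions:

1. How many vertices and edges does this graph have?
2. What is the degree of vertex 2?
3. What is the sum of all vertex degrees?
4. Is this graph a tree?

Count: 5 vertices, 4 edges.
Vertex 2 has neighbors [1, 4], degree = 2.
Handshaking lemma: 2 * 4 = 8.
A graph is a tree iff it is connected and has exactly n-1 edges. This graph is connected (all 5 vertices in one component) and has 5-1 = 4 edges. It is a tree.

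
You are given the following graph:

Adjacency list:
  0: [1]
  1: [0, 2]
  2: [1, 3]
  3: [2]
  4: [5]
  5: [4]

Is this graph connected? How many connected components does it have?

Checking connectivity: the graph has 2 connected component(s).
Components: [[0, 1, 2, 3], [4, 5]]. The graph is NOT connected.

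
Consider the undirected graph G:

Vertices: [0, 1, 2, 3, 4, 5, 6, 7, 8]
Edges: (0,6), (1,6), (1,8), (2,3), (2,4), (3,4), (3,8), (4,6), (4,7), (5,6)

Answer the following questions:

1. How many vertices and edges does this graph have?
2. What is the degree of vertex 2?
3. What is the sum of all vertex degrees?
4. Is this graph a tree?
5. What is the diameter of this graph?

Count: 9 vertices, 10 edges.
Vertex 2 has neighbors [3, 4], degree = 2.
Handshaking lemma: 2 * 10 = 20.
A tree on 9 vertices has 8 edges. This graph has 10 edges (2 extra). Not a tree.
Diameter (longest shortest path) = 3.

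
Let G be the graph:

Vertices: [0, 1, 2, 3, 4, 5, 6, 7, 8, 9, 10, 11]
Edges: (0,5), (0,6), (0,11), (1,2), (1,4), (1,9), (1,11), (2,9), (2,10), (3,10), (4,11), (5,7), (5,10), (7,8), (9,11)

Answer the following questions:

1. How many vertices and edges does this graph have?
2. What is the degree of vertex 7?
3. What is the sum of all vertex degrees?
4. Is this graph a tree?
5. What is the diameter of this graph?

Count: 12 vertices, 15 edges.
Vertex 7 has neighbors [5, 8], degree = 2.
Handshaking lemma: 2 * 15 = 30.
A tree on 12 vertices has 11 edges. This graph has 15 edges (4 extra). Not a tree.
Diameter (longest shortest path) = 5.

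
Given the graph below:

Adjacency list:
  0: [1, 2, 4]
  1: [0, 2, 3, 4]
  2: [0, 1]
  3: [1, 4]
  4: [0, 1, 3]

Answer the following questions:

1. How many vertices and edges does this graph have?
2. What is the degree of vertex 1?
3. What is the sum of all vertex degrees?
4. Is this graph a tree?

Count: 5 vertices, 7 edges.
Vertex 1 has neighbors [0, 2, 3, 4], degree = 4.
Handshaking lemma: 2 * 7 = 14.
A tree on 5 vertices has 4 edges. This graph has 7 edges (3 extra). Not a tree.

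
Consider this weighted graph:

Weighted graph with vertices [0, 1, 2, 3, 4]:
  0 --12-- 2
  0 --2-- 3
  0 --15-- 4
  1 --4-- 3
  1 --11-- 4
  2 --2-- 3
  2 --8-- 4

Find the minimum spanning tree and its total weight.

Applying Kruskal's algorithm (sort edges by weight, add if no cycle):
  Add (0,3) w=2
  Add (2,3) w=2
  Add (1,3) w=4
  Add (2,4) w=8
  Skip (1,4) w=11 (creates cycle)
  Skip (0,2) w=12 (creates cycle)
  Skip (0,4) w=15 (creates cycle)
MST weight = 16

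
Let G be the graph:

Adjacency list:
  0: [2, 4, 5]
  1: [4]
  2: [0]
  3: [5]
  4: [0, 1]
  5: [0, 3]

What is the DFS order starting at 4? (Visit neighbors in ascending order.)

DFS from vertex 4 (neighbors processed in ascending order):
Visit order: 4, 0, 2, 5, 3, 1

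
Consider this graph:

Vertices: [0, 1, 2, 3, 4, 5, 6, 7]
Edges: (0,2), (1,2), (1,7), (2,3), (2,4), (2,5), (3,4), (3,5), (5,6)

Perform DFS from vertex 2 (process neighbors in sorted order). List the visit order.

DFS from vertex 2 (neighbors processed in ascending order):
Visit order: 2, 0, 1, 7, 3, 4, 5, 6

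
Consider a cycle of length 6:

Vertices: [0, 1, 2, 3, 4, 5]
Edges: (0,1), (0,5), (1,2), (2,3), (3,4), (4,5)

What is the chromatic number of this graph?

This is an even cycle (C_6). Even cycles are bipartite.
Chromatic number = 2.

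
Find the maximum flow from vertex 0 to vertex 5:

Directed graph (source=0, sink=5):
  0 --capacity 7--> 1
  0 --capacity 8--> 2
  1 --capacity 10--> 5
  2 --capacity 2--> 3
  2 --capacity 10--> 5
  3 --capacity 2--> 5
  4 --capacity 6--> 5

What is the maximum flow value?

Computing max flow:
  Flow on (0->1): 7/7
  Flow on (0->2): 8/8
  Flow on (1->5): 7/10
  Flow on (2->5): 8/10
Maximum flow = 15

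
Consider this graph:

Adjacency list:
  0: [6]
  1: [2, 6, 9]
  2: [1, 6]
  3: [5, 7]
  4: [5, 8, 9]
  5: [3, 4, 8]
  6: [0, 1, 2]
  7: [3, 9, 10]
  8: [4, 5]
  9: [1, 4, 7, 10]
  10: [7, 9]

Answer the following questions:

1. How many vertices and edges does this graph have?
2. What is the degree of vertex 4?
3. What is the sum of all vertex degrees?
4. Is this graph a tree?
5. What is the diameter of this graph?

Count: 11 vertices, 14 edges.
Vertex 4 has neighbors [5, 8, 9], degree = 3.
Handshaking lemma: 2 * 14 = 28.
A tree on 11 vertices has 10 edges. This graph has 14 edges (4 extra). Not a tree.
Diameter (longest shortest path) = 5.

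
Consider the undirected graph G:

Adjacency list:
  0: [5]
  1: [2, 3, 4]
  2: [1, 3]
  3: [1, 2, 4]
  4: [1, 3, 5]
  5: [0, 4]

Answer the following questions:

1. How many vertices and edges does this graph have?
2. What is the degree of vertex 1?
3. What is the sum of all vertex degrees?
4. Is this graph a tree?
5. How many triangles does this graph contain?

Count: 6 vertices, 7 edges.
Vertex 1 has neighbors [2, 3, 4], degree = 3.
Handshaking lemma: 2 * 7 = 14.
A tree on 6 vertices has 5 edges. This graph has 7 edges (2 extra). Not a tree.
Number of triangles = 2.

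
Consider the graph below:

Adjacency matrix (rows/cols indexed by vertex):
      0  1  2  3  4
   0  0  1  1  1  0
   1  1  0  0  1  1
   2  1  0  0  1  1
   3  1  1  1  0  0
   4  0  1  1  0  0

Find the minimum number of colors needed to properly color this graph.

The graph has a maximum clique of size 3 (lower bound on chromatic number).
A valid 3-coloring: {0: 0, 1: 1, 2: 1, 3: 2, 4: 0}.
Chromatic number = 3.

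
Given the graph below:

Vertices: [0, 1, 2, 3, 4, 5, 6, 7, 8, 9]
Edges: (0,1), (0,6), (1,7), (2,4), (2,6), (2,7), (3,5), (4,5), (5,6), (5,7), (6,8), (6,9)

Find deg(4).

Vertex 4 has neighbors [2, 5], so deg(4) = 2.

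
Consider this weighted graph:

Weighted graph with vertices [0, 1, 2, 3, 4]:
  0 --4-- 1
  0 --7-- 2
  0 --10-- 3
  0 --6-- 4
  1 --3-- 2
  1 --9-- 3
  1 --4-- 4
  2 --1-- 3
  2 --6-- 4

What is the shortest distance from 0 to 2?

Using Dijkstra's algorithm from vertex 0:
Shortest path: 0 -> 2
Total weight: 7 = 7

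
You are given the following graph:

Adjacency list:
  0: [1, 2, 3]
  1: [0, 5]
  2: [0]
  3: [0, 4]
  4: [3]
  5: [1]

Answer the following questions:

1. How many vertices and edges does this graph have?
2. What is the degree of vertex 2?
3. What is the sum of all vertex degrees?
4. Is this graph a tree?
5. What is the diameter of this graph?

Count: 6 vertices, 5 edges.
Vertex 2 has neighbors [0], degree = 1.
Handshaking lemma: 2 * 5 = 10.
A graph is a tree iff it is connected and has exactly n-1 edges. This graph is connected (all 6 vertices in one component) and has 6-1 = 5 edges. It is a tree.
Diameter (longest shortest path) = 4.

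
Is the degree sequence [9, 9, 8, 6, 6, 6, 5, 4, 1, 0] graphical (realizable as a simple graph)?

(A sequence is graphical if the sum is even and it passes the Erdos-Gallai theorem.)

Sum of degrees = 54. Sum is even but fails Erdos-Gallai. The sequence is NOT graphical.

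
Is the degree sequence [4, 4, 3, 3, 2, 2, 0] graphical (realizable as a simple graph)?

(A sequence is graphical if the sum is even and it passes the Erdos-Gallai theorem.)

Sum of degrees = 18. Sum is even and passes Erdos-Gallai. The sequence IS graphical.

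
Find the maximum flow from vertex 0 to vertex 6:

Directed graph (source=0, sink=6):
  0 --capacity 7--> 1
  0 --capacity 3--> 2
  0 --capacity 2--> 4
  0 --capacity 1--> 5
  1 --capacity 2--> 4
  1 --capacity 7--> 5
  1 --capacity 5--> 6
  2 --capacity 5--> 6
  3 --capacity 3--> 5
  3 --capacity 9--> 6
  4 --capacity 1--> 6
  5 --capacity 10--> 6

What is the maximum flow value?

Computing max flow:
  Flow on (0->1): 7/7
  Flow on (0->2): 3/3
  Flow on (0->4): 1/2
  Flow on (0->5): 1/1
  Flow on (1->5): 2/7
  Flow on (1->6): 5/5
  Flow on (2->6): 3/5
  Flow on (4->6): 1/1
  Flow on (5->6): 3/10
Maximum flow = 12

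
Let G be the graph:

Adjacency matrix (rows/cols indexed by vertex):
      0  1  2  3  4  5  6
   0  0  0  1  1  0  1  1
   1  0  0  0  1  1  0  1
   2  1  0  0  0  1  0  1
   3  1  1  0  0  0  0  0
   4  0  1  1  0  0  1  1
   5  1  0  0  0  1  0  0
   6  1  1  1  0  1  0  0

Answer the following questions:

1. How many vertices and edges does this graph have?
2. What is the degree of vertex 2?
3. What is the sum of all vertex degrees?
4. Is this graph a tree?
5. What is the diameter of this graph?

Count: 7 vertices, 11 edges.
Vertex 2 has neighbors [0, 4, 6], degree = 3.
Handshaking lemma: 2 * 11 = 22.
A tree on 7 vertices has 6 edges. This graph has 11 edges (5 extra). Not a tree.
Diameter (longest shortest path) = 2.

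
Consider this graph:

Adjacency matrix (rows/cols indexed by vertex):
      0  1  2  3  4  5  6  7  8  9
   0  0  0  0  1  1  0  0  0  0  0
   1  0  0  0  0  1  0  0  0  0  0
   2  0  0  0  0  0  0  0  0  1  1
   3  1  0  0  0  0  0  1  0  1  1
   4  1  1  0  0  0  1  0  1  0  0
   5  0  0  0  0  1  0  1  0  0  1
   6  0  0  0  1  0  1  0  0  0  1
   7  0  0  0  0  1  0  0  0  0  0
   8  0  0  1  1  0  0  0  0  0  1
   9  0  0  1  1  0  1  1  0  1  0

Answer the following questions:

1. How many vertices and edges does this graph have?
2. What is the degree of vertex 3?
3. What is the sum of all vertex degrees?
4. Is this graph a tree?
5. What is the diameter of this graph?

Count: 10 vertices, 14 edges.
Vertex 3 has neighbors [0, 6, 8, 9], degree = 4.
Handshaking lemma: 2 * 14 = 28.
A tree on 10 vertices has 9 edges. This graph has 14 edges (5 extra). Not a tree.
Diameter (longest shortest path) = 4.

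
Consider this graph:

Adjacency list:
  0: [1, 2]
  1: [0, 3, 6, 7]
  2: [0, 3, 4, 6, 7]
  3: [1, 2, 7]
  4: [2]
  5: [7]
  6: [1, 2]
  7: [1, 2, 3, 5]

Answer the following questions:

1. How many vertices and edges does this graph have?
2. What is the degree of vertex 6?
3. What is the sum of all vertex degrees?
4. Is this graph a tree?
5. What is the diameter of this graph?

Count: 8 vertices, 11 edges.
Vertex 6 has neighbors [1, 2], degree = 2.
Handshaking lemma: 2 * 11 = 22.
A tree on 8 vertices has 7 edges. This graph has 11 edges (4 extra). Not a tree.
Diameter (longest shortest path) = 3.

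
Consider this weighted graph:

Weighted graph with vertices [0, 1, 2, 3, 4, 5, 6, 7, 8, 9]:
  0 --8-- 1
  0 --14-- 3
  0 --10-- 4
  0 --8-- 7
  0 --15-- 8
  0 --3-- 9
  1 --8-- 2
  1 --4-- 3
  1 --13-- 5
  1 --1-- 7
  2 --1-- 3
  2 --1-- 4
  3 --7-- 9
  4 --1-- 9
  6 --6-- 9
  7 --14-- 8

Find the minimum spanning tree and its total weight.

Applying Kruskal's algorithm (sort edges by weight, add if no cycle):
  Add (1,7) w=1
  Add (2,3) w=1
  Add (2,4) w=1
  Add (4,9) w=1
  Add (0,9) w=3
  Add (1,3) w=4
  Add (6,9) w=6
  Skip (3,9) w=7 (creates cycle)
  Skip (0,1) w=8 (creates cycle)
  Skip (0,7) w=8 (creates cycle)
  Skip (1,2) w=8 (creates cycle)
  Skip (0,4) w=10 (creates cycle)
  Add (1,5) w=13
  Skip (0,3) w=14 (creates cycle)
  Add (7,8) w=14
  Skip (0,8) w=15 (creates cycle)
MST weight = 44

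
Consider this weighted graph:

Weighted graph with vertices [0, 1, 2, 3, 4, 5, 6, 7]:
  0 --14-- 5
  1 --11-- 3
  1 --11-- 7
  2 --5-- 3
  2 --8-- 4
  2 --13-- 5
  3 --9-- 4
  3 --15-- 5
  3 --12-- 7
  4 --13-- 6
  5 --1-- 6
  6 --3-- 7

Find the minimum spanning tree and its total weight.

Applying Kruskal's algorithm (sort edges by weight, add if no cycle):
  Add (5,6) w=1
  Add (6,7) w=3
  Add (2,3) w=5
  Add (2,4) w=8
  Skip (3,4) w=9 (creates cycle)
  Add (1,3) w=11
  Add (1,7) w=11
  Skip (3,7) w=12 (creates cycle)
  Skip (2,5) w=13 (creates cycle)
  Skip (4,6) w=13 (creates cycle)
  Add (0,5) w=14
  Skip (3,5) w=15 (creates cycle)
MST weight = 53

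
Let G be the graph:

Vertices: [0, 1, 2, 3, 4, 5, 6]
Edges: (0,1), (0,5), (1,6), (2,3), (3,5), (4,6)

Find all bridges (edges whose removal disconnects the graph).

A bridge is an edge whose removal increases the number of connected components.
Bridges found: (0,1), (0,5), (1,6), (2,3), (3,5), (4,6)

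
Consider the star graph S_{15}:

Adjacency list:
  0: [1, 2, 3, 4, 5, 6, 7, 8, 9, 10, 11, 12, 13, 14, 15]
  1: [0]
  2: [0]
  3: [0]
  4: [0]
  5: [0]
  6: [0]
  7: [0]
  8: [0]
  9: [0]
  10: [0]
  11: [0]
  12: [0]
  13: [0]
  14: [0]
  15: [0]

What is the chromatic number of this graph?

S_{15} has one hub adjacent to 15 leaves; leaves are pairwise non-adjacent.
Color the hub 0 and every leaf 1.
Chromatic number = 2.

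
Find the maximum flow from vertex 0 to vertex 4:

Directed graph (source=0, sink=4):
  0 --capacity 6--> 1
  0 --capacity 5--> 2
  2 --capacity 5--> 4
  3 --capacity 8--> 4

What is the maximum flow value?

Computing max flow:
  Flow on (0->2): 5/5
  Flow on (2->4): 5/5
Maximum flow = 5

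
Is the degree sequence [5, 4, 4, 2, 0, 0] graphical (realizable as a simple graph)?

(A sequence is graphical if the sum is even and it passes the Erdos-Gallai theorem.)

Sum of degrees = 15. Sum is odd, so the sequence is NOT graphical.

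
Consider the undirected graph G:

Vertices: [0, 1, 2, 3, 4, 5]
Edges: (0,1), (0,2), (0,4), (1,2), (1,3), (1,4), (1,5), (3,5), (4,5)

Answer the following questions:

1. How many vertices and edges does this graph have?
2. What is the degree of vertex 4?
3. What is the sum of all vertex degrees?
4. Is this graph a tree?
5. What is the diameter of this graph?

Count: 6 vertices, 9 edges.
Vertex 4 has neighbors [0, 1, 5], degree = 3.
Handshaking lemma: 2 * 9 = 18.
A tree on 6 vertices has 5 edges. This graph has 9 edges (4 extra). Not a tree.
Diameter (longest shortest path) = 2.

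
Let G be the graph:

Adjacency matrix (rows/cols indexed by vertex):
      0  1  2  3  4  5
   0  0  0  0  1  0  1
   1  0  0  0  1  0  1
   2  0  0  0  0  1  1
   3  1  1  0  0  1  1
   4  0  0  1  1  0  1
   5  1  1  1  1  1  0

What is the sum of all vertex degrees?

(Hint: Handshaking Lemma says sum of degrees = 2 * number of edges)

Count edges: 9 edges.
By Handshaking Lemma: sum of degrees = 2 * 9 = 18.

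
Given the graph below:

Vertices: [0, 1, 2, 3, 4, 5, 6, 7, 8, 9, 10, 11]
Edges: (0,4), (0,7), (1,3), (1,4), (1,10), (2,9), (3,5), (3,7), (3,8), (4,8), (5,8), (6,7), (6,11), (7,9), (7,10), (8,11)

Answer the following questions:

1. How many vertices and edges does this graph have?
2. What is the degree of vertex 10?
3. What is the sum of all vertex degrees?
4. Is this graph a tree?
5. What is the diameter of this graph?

Count: 12 vertices, 16 edges.
Vertex 10 has neighbors [1, 7], degree = 2.
Handshaking lemma: 2 * 16 = 32.
A tree on 12 vertices has 11 edges. This graph has 16 edges (5 extra). Not a tree.
Diameter (longest shortest path) = 4.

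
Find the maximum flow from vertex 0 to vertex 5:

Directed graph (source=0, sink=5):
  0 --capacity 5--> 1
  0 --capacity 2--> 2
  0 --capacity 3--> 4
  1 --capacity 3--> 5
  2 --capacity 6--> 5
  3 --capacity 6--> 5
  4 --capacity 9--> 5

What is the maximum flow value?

Computing max flow:
  Flow on (0->1): 3/5
  Flow on (0->2): 2/2
  Flow on (0->4): 3/3
  Flow on (1->5): 3/3
  Flow on (2->5): 2/6
  Flow on (4->5): 3/9
Maximum flow = 8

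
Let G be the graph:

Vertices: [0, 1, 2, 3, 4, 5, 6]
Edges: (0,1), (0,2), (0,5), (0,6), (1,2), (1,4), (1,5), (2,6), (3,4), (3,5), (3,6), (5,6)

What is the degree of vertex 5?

Vertex 5 has neighbors [0, 1, 3, 6], so deg(5) = 4.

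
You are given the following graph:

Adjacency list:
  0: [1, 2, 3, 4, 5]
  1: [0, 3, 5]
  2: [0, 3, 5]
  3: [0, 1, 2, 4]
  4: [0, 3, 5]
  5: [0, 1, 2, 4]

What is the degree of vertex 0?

Vertex 0 has neighbors [1, 2, 3, 4, 5], so deg(0) = 5.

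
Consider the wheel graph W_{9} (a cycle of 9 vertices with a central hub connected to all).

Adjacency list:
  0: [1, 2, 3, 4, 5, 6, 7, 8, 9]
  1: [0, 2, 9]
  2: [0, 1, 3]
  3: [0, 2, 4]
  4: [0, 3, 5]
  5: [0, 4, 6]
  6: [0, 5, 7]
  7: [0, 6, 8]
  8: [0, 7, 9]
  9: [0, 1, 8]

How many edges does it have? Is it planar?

Wheel graph W_{9}: 9 cycle edges + 9 spoke edges = 18 edges.
Total vertices: 10.
The graph is planar.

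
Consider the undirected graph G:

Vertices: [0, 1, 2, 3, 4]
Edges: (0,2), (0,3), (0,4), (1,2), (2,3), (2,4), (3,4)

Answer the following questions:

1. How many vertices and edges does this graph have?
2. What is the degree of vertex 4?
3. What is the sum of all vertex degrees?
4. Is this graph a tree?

Count: 5 vertices, 7 edges.
Vertex 4 has neighbors [0, 2, 3], degree = 3.
Handshaking lemma: 2 * 7 = 14.
A tree on 5 vertices has 4 edges. This graph has 7 edges (3 extra). Not a tree.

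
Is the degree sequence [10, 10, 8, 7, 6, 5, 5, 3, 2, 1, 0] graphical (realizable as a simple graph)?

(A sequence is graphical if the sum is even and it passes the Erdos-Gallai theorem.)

Sum of degrees = 57. Sum is odd, so the sequence is NOT graphical.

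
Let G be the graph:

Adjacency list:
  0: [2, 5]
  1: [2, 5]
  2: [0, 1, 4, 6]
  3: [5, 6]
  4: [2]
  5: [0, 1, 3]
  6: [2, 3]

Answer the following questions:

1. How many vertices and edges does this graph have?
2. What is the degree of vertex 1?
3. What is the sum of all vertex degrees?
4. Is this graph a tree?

Count: 7 vertices, 8 edges.
Vertex 1 has neighbors [2, 5], degree = 2.
Handshaking lemma: 2 * 8 = 16.
A tree on 7 vertices has 6 edges. This graph has 8 edges (2 extra). Not a tree.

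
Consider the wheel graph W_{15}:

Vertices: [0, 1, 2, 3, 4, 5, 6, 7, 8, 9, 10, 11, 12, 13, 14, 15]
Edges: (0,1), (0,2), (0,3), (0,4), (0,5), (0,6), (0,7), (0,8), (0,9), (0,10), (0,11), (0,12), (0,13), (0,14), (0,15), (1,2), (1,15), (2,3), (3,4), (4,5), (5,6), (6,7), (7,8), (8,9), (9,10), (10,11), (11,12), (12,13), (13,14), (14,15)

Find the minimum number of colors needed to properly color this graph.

W_{15} = C_{15} plus a hub adjacent to every cycle vertex.
The outer cycle needs 3 colors (odd cycle); the hub is adjacent to all of them so needs a fresh color.
Chromatic number = 3 + 1 = 4.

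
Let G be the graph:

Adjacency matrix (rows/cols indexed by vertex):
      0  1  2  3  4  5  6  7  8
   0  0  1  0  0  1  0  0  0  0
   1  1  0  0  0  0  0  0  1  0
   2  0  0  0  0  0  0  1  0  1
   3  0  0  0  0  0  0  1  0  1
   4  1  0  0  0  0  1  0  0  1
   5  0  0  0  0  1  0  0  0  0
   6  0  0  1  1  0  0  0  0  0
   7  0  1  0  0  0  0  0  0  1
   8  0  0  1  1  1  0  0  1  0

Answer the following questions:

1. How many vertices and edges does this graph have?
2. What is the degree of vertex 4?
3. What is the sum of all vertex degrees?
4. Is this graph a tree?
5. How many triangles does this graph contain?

Count: 9 vertices, 10 edges.
Vertex 4 has neighbors [0, 5, 8], degree = 3.
Handshaking lemma: 2 * 10 = 20.
A tree on 9 vertices has 8 edges. This graph has 10 edges (2 extra). Not a tree.
Number of triangles = 0.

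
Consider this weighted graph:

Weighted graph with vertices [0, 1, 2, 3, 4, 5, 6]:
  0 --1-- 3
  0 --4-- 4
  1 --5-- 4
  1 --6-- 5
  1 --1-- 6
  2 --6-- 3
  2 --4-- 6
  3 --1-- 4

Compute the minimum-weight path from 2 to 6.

Using Dijkstra's algorithm from vertex 2:
Shortest path: 2 -> 6
Total weight: 4 = 4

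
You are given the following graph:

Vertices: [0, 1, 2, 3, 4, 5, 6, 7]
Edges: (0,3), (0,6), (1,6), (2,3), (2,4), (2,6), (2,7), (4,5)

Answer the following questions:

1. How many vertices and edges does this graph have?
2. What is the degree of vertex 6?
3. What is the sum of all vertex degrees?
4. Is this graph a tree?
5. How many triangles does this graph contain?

Count: 8 vertices, 8 edges.
Vertex 6 has neighbors [0, 1, 2], degree = 3.
Handshaking lemma: 2 * 8 = 16.
A tree on 8 vertices has 7 edges. This graph has 8 edges (1 extra). Not a tree.
Number of triangles = 0.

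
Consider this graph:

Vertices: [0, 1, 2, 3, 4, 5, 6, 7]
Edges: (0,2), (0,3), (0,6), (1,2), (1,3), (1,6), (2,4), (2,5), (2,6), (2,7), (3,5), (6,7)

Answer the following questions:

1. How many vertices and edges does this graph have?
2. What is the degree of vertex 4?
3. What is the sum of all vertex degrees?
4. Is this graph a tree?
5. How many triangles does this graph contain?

Count: 8 vertices, 12 edges.
Vertex 4 has neighbors [2], degree = 1.
Handshaking lemma: 2 * 12 = 24.
A tree on 8 vertices has 7 edges. This graph has 12 edges (5 extra). Not a tree.
Number of triangles = 3.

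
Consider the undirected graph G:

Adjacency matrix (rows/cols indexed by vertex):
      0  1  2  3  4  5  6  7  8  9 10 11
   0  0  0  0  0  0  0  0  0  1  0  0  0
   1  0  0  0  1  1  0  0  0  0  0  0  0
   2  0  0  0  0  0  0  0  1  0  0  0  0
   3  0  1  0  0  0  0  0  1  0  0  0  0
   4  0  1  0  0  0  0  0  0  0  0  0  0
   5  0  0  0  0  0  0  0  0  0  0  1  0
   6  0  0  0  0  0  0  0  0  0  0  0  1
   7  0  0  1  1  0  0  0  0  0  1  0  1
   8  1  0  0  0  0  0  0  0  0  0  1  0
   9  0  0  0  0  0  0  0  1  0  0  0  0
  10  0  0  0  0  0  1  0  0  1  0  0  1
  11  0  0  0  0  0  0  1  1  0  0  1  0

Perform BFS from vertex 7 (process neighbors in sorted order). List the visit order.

BFS from vertex 7 (neighbors processed in ascending order):
Visit order: 7, 2, 3, 9, 11, 1, 6, 10, 4, 5, 8, 0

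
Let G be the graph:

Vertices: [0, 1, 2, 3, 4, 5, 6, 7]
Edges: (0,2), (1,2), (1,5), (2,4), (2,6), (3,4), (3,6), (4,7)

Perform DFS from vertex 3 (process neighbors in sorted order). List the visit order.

DFS from vertex 3 (neighbors processed in ascending order):
Visit order: 3, 4, 2, 0, 1, 5, 6, 7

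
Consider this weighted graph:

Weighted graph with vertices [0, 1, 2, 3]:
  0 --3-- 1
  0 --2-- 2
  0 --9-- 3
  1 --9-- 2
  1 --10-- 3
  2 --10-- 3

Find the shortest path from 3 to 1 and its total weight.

Using Dijkstra's algorithm from vertex 3:
Shortest path: 3 -> 1
Total weight: 10 = 10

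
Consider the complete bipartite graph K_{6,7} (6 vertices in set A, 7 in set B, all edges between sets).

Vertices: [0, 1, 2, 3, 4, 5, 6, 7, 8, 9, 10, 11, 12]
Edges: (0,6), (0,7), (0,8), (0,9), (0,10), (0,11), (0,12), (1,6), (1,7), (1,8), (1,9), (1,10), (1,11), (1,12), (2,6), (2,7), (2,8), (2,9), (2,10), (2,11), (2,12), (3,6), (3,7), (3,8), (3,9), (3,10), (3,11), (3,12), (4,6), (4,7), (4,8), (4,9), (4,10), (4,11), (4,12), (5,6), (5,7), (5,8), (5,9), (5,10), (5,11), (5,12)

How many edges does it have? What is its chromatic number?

K_{6,7} has 6 * 7 = 42 edges.
Bipartite graphs have chromatic number 2 (color each partition differently).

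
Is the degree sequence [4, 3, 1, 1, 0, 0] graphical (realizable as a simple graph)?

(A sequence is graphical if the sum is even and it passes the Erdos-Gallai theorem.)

Sum of degrees = 9. Sum is odd, so the sequence is NOT graphical.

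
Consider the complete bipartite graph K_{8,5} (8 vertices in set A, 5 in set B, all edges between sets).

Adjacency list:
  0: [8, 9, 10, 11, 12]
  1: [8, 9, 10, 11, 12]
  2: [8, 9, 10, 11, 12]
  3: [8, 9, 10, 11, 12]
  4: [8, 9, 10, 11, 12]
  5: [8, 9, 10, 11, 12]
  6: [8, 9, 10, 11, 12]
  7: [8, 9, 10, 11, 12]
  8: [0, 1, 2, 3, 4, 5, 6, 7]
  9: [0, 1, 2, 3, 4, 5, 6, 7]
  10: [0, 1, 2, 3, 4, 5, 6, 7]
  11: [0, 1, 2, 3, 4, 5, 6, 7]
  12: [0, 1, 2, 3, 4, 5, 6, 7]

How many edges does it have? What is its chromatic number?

K_{8,5} has 8 * 5 = 40 edges.
Bipartite graphs have chromatic number 2 (color each partition differently).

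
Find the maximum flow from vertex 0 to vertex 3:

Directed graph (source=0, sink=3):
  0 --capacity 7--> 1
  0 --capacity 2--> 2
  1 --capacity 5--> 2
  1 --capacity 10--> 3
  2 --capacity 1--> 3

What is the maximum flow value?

Computing max flow:
  Flow on (0->1): 7/7
  Flow on (0->2): 1/2
  Flow on (1->3): 7/10
  Flow on (2->3): 1/1
Maximum flow = 8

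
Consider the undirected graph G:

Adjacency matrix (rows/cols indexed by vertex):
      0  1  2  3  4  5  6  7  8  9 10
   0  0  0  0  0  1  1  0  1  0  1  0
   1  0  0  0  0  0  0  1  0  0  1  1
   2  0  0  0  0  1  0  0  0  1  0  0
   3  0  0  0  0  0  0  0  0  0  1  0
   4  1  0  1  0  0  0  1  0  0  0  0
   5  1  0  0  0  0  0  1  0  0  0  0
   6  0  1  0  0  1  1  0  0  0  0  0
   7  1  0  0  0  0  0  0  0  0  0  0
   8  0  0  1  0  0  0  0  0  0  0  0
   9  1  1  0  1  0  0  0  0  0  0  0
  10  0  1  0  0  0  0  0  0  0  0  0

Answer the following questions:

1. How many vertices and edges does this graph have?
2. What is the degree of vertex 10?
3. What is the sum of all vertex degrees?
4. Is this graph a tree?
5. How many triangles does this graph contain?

Count: 11 vertices, 12 edges.
Vertex 10 has neighbors [1], degree = 1.
Handshaking lemma: 2 * 12 = 24.
A tree on 11 vertices has 10 edges. This graph has 12 edges (2 extra). Not a tree.
Number of triangles = 0.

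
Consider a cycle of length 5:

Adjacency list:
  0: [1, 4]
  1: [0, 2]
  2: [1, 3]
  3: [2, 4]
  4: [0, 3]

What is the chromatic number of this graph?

This is an odd cycle (C_5). Odd cycles are not bipartite (any 2-coloring forces two adjacent vertices to match), and 3 colors suffice.
Chromatic number = 3.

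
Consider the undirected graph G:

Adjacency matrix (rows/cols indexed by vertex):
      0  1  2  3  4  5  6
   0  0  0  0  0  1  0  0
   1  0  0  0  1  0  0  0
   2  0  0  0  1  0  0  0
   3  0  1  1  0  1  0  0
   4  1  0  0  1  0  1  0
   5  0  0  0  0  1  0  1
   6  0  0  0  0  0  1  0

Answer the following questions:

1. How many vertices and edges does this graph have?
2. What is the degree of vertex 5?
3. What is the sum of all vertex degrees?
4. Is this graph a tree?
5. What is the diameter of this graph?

Count: 7 vertices, 6 edges.
Vertex 5 has neighbors [4, 6], degree = 2.
Handshaking lemma: 2 * 6 = 12.
A graph is a tree iff it is connected and has exactly n-1 edges. This graph is connected (all 7 vertices in one component) and has 7-1 = 6 edges. It is a tree.
Diameter (longest shortest path) = 4.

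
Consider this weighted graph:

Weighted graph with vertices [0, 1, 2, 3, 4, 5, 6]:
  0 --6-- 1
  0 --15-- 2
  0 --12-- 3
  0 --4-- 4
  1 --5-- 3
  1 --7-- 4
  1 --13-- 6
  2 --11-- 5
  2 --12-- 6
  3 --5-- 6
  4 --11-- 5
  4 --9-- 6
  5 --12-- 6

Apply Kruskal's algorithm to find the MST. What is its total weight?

Applying Kruskal's algorithm (sort edges by weight, add if no cycle):
  Add (0,4) w=4
  Add (1,3) w=5
  Add (3,6) w=5
  Add (0,1) w=6
  Skip (1,4) w=7 (creates cycle)
  Skip (4,6) w=9 (creates cycle)
  Add (2,5) w=11
  Add (4,5) w=11
  Skip (0,3) w=12 (creates cycle)
  Skip (2,6) w=12 (creates cycle)
  Skip (5,6) w=12 (creates cycle)
  Skip (1,6) w=13 (creates cycle)
  Skip (0,2) w=15 (creates cycle)
MST weight = 42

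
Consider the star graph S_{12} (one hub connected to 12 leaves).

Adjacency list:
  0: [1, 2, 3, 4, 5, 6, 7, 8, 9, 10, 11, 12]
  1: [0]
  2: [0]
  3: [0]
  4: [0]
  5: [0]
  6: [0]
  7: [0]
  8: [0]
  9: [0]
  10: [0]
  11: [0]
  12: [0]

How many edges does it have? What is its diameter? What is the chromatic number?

Star graph S_{12}: the hub connects to all 12 leaves.
Edges = 12.
Diameter = 2 (any leaf to hub is 1, leaf to leaf through hub is 2).
Star graphs are bipartite (hub vs leaves), so chromatic number = 2.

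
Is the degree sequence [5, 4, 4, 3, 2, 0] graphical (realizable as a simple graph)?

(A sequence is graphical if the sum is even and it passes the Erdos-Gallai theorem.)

Sum of degrees = 18. Sum is even but fails Erdos-Gallai. The sequence is NOT graphical.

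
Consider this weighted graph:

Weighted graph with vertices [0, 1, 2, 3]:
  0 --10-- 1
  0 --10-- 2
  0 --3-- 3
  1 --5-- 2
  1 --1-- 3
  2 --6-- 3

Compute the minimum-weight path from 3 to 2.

Using Dijkstra's algorithm from vertex 3:
Shortest path: 3 -> 2
Total weight: 6 = 6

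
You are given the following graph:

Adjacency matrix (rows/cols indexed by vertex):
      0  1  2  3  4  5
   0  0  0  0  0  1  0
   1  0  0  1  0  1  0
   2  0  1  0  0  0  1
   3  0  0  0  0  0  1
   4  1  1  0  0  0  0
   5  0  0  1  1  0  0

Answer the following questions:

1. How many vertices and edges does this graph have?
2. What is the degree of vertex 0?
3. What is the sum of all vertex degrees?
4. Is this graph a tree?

Count: 6 vertices, 5 edges.
Vertex 0 has neighbors [4], degree = 1.
Handshaking lemma: 2 * 5 = 10.
A graph is a tree iff it is connected and has exactly n-1 edges. This graph is connected (all 6 vertices in one component) and has 6-1 = 5 edges. It is a tree.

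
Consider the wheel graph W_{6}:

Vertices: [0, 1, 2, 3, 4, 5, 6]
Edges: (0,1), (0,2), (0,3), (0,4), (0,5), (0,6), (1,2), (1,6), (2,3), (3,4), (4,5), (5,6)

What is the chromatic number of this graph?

W_{6} = C_{6} plus a hub adjacent to every cycle vertex.
The outer cycle needs 2 colors (even cycle); the hub is adjacent to all of them so needs a fresh color.
Chromatic number = 2 + 1 = 3.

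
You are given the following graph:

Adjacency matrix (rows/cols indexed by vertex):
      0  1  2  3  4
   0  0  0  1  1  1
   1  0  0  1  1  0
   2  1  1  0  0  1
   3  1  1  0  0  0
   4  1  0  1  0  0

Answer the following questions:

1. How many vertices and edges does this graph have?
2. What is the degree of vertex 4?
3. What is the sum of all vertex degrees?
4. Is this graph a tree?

Count: 5 vertices, 6 edges.
Vertex 4 has neighbors [0, 2], degree = 2.
Handshaking lemma: 2 * 6 = 12.
A tree on 5 vertices has 4 edges. This graph has 6 edges (2 extra). Not a tree.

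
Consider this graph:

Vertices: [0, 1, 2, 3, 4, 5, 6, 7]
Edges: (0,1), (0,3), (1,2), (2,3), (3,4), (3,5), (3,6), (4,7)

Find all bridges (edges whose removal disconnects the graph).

A bridge is an edge whose removal increases the number of connected components.
Bridges found: (3,4), (3,5), (3,6), (4,7)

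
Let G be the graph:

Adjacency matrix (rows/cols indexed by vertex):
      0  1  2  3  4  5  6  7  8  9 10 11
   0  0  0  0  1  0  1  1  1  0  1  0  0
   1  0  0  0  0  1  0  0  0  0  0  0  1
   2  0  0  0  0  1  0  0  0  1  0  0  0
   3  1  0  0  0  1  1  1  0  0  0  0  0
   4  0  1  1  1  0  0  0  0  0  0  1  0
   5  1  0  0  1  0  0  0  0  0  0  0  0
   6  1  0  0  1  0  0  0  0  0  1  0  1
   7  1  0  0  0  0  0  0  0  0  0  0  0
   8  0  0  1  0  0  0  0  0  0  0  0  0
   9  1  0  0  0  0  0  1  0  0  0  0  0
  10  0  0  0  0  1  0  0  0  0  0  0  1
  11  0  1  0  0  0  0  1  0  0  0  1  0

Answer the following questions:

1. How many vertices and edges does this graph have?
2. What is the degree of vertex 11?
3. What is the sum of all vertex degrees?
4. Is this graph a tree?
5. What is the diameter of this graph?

Count: 12 vertices, 16 edges.
Vertex 11 has neighbors [1, 6, 10], degree = 3.
Handshaking lemma: 2 * 16 = 32.
A tree on 12 vertices has 11 edges. This graph has 16 edges (5 extra). Not a tree.
Diameter (longest shortest path) = 5.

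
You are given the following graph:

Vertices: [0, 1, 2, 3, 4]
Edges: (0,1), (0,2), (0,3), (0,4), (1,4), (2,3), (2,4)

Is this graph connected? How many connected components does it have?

Checking connectivity: the graph has 1 connected component(s).
All vertices are reachable from each other. The graph IS connected.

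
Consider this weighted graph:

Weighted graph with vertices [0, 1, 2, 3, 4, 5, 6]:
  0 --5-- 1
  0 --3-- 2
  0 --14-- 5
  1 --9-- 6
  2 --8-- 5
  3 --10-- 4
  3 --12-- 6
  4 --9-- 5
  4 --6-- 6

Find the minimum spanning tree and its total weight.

Applying Kruskal's algorithm (sort edges by weight, add if no cycle):
  Add (0,2) w=3
  Add (0,1) w=5
  Add (4,6) w=6
  Add (2,5) w=8
  Add (1,6) w=9
  Skip (4,5) w=9 (creates cycle)
  Add (3,4) w=10
  Skip (3,6) w=12 (creates cycle)
  Skip (0,5) w=14 (creates cycle)
MST weight = 41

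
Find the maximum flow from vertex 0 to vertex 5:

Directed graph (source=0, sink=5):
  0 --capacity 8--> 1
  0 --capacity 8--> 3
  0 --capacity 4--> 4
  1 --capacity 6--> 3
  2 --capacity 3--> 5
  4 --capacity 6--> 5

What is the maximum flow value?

Computing max flow:
  Flow on (0->4): 4/4
  Flow on (4->5): 4/6
Maximum flow = 4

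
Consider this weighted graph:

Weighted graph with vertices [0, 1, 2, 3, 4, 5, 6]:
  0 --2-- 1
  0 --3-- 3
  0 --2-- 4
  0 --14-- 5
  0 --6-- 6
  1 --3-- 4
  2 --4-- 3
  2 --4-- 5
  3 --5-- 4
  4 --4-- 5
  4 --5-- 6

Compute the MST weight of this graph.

Applying Kruskal's algorithm (sort edges by weight, add if no cycle):
  Add (0,1) w=2
  Add (0,4) w=2
  Add (0,3) w=3
  Skip (1,4) w=3 (creates cycle)
  Add (2,5) w=4
  Add (2,3) w=4
  Skip (4,5) w=4 (creates cycle)
  Skip (3,4) w=5 (creates cycle)
  Add (4,6) w=5
  Skip (0,6) w=6 (creates cycle)
  Skip (0,5) w=14 (creates cycle)
MST weight = 20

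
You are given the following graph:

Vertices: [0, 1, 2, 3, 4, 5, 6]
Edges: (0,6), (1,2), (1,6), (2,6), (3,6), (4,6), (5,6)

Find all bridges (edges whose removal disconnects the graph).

A bridge is an edge whose removal increases the number of connected components.
Bridges found: (0,6), (3,6), (4,6), (5,6)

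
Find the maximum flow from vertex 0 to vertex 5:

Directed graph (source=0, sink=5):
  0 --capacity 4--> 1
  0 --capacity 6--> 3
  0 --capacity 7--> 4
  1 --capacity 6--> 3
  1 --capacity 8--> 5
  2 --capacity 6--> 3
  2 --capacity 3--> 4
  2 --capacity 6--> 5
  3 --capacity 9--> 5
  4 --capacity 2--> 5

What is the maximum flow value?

Computing max flow:
  Flow on (0->1): 4/4
  Flow on (0->3): 6/6
  Flow on (0->4): 2/7
  Flow on (1->5): 4/8
  Flow on (3->5): 6/9
  Flow on (4->5): 2/2
Maximum flow = 12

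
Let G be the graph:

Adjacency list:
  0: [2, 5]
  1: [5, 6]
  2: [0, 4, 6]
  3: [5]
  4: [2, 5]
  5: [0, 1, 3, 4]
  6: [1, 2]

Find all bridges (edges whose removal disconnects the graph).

A bridge is an edge whose removal increases the number of connected components.
Bridges found: (3,5)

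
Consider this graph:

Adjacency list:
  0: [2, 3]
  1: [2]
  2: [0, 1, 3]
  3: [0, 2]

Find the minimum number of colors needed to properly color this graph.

The graph has a maximum clique of size 3 (lower bound on chromatic number).
A valid 3-coloring: {0: 1, 1: 1, 2: 0, 3: 2}.
Chromatic number = 3.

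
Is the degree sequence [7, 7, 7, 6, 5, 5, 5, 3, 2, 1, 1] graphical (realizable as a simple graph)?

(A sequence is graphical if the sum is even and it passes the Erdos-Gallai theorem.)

Sum of degrees = 49. Sum is odd, so the sequence is NOT graphical.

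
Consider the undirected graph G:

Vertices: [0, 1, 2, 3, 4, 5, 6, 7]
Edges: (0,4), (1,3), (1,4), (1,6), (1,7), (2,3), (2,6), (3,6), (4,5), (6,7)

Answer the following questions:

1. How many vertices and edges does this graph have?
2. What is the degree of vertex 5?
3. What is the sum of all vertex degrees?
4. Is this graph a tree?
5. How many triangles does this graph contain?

Count: 8 vertices, 10 edges.
Vertex 5 has neighbors [4], degree = 1.
Handshaking lemma: 2 * 10 = 20.
A tree on 8 vertices has 7 edges. This graph has 10 edges (3 extra). Not a tree.
Number of triangles = 3.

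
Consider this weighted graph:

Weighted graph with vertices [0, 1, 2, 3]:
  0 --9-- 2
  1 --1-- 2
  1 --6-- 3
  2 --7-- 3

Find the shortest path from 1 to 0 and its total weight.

Using Dijkstra's algorithm from vertex 1:
Shortest path: 1 -> 2 -> 0
Total weight: 1 + 9 = 10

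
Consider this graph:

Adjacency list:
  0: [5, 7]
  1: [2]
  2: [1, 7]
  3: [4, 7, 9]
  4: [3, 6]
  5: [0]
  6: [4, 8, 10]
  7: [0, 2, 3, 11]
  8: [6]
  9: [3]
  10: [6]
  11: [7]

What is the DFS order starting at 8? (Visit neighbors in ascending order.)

DFS from vertex 8 (neighbors processed in ascending order):
Visit order: 8, 6, 4, 3, 7, 0, 5, 2, 1, 11, 9, 10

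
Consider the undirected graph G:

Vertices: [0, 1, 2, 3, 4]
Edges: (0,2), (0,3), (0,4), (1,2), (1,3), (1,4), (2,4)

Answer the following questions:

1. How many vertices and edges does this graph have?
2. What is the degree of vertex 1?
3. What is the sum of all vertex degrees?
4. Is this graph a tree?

Count: 5 vertices, 7 edges.
Vertex 1 has neighbors [2, 3, 4], degree = 3.
Handshaking lemma: 2 * 7 = 14.
A tree on 5 vertices has 4 edges. This graph has 7 edges (3 extra). Not a tree.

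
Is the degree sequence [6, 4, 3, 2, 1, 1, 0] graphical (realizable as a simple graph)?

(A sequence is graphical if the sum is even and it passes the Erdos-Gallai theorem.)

Sum of degrees = 17. Sum is odd, so the sequence is NOT graphical.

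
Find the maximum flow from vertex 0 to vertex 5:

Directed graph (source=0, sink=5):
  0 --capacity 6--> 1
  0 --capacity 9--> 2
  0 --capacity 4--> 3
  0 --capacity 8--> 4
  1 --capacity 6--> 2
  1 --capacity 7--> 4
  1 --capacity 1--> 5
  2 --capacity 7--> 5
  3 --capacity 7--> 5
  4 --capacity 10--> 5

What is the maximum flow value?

Computing max flow:
  Flow on (0->1): 6/6
  Flow on (0->2): 7/9
  Flow on (0->3): 4/4
  Flow on (0->4): 5/8
  Flow on (1->4): 5/7
  Flow on (1->5): 1/1
  Flow on (2->5): 7/7
  Flow on (3->5): 4/7
  Flow on (4->5): 10/10
Maximum flow = 22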